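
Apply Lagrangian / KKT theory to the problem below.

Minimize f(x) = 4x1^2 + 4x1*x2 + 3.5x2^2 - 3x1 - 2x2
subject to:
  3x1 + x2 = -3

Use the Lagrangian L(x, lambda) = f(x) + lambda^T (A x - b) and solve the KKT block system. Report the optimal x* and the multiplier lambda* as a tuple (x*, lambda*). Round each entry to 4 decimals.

Form the Lagrangian:
  L(x, lambda) = (1/2) x^T Q x + c^T x + lambda^T (A x - b)
Stationarity (grad_x L = 0): Q x + c + A^T lambda = 0.
Primal feasibility: A x = b.

This gives the KKT block system:
  [ Q   A^T ] [ x     ]   [-c ]
  [ A    0  ] [ lambda ] = [ b ]

Solving the linear system:
  x*      = (-1.1489, 0.4468)
  lambda* = (3.4681)
  f(x*)   = 6.4787

x* = (-1.1489, 0.4468), lambda* = (3.4681)


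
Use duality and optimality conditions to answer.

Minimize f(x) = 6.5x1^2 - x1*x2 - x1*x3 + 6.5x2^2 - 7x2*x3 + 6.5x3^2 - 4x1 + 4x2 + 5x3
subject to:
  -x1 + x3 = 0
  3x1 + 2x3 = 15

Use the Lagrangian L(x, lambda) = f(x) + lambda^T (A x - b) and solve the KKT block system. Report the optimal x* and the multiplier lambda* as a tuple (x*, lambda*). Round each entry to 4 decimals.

Form the Lagrangian:
  L(x, lambda) = (1/2) x^T Q x + c^T x + lambda^T (A x - b)
Stationarity (grad_x L = 0): Q x + c + A^T lambda = 0.
Primal feasibility: A x = b.

This gives the KKT block system:
  [ Q   A^T ] [ x     ]   [-c ]
  [ A    0  ] [ lambda ] = [ b ]

Solving the linear system:
  x*      = (3, 1.5385, 3)
  lambda* = (-5.9538, -12.1385)
  f(x*)   = 95.6154

x* = (3, 1.5385, 3), lambda* = (-5.9538, -12.1385)


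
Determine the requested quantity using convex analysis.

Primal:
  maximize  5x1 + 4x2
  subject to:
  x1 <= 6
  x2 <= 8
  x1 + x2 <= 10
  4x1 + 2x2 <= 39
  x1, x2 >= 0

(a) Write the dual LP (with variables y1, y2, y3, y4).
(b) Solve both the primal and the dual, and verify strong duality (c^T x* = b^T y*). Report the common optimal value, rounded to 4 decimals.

The standard primal-dual pair for 'max c^T x s.t. A x <= b, x >= 0' is:
  Dual:  min b^T y  s.t.  A^T y >= c,  y >= 0.

So the dual LP is:
  minimize  6y1 + 8y2 + 10y3 + 39y4
  subject to:
    y1 + y3 + 4y4 >= 5
    y2 + y3 + 2y4 >= 4
    y1, y2, y3, y4 >= 0

Solving the primal: x* = (6, 4).
  primal value c^T x* = 46.
Solving the dual: y* = (1, 0, 4, 0).
  dual value b^T y* = 46.
Strong duality: c^T x* = b^T y*. Confirmed.

46


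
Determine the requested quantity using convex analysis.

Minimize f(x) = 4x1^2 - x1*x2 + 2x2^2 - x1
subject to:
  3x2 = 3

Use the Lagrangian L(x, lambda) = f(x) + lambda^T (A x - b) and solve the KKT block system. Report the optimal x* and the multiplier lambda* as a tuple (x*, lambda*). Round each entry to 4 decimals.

Form the Lagrangian:
  L(x, lambda) = (1/2) x^T Q x + c^T x + lambda^T (A x - b)
Stationarity (grad_x L = 0): Q x + c + A^T lambda = 0.
Primal feasibility: A x = b.

This gives the KKT block system:
  [ Q   A^T ] [ x     ]   [-c ]
  [ A    0  ] [ lambda ] = [ b ]

Solving the linear system:
  x*      = (0.25, 1)
  lambda* = (-1.25)
  f(x*)   = 1.75

x* = (0.25, 1), lambda* = (-1.25)


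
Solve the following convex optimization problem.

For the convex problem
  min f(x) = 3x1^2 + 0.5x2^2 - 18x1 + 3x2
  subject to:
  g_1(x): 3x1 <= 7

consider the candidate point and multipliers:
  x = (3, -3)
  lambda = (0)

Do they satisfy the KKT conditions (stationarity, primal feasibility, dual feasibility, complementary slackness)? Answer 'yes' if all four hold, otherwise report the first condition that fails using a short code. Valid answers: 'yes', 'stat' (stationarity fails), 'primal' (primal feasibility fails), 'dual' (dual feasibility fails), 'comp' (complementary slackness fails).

Gradient of f: grad f(x) = Q x + c = (0, 0)
Constraint values g_i(x) = a_i^T x - b_i:
  g_1((3, -3)) = 2
Stationarity residual: grad f(x) + sum_i lambda_i a_i = (0, 0)
  -> stationarity OK
Primal feasibility (all g_i <= 0): FAILS
Dual feasibility (all lambda_i >= 0): OK
Complementary slackness (lambda_i * g_i(x) = 0 for all i): OK

Verdict: the first failing condition is primal_feasibility -> primal.

primal


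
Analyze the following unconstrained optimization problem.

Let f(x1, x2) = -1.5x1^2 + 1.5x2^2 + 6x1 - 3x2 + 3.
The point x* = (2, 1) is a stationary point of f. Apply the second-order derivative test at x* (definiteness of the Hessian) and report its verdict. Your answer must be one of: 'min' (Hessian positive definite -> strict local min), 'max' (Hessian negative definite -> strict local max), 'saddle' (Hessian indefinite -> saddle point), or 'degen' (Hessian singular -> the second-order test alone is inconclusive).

Compute the Hessian H = grad^2 f:
  H = [[-3, 0], [0, 3]]
Verify stationarity: grad f(x*) = H x* + g = (0, 0).
Eigenvalues of H: -3, 3.
Eigenvalues have mixed signs, so H is indefinite -> x* is a saddle point.

saddle


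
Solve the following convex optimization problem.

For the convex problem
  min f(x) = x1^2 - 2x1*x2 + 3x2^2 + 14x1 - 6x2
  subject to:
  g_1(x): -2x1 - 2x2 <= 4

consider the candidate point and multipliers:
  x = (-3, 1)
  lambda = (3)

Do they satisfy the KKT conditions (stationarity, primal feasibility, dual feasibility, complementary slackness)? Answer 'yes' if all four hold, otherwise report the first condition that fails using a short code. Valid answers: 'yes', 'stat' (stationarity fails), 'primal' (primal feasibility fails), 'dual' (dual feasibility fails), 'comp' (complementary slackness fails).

Gradient of f: grad f(x) = Q x + c = (6, 6)
Constraint values g_i(x) = a_i^T x - b_i:
  g_1((-3, 1)) = 0
Stationarity residual: grad f(x) + sum_i lambda_i a_i = (0, 0)
  -> stationarity OK
Primal feasibility (all g_i <= 0): OK
Dual feasibility (all lambda_i >= 0): OK
Complementary slackness (lambda_i * g_i(x) = 0 for all i): OK

Verdict: yes, KKT holds.

yes


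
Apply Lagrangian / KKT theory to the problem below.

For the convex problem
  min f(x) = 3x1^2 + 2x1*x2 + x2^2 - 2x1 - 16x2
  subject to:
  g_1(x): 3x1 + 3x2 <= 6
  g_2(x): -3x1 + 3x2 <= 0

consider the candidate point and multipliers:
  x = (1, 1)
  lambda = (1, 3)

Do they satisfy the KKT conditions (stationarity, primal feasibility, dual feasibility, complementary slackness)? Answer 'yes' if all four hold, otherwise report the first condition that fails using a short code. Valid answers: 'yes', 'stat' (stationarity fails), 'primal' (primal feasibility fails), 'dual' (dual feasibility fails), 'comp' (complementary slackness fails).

Gradient of f: grad f(x) = Q x + c = (6, -12)
Constraint values g_i(x) = a_i^T x - b_i:
  g_1((1, 1)) = 0
  g_2((1, 1)) = 0
Stationarity residual: grad f(x) + sum_i lambda_i a_i = (0, 0)
  -> stationarity OK
Primal feasibility (all g_i <= 0): OK
Dual feasibility (all lambda_i >= 0): OK
Complementary slackness (lambda_i * g_i(x) = 0 for all i): OK

Verdict: yes, KKT holds.

yes


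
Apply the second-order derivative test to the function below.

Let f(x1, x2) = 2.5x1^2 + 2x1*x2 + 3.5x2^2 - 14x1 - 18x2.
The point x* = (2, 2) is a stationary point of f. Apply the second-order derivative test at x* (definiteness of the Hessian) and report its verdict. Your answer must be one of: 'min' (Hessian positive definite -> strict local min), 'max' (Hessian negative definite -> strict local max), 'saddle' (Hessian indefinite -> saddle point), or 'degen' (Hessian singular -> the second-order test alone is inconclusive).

Compute the Hessian H = grad^2 f:
  H = [[5, 2], [2, 7]]
Verify stationarity: grad f(x*) = H x* + g = (0, 0).
Eigenvalues of H: 3.7639, 8.2361.
Both eigenvalues > 0, so H is positive definite -> x* is a strict local min.

min


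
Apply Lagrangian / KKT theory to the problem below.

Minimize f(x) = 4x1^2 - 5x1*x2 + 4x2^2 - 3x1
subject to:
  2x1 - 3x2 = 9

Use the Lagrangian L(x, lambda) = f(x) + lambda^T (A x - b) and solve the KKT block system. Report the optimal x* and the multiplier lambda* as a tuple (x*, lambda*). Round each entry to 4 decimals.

Form the Lagrangian:
  L(x, lambda) = (1/2) x^T Q x + c^T x + lambda^T (A x - b)
Stationarity (grad_x L = 0): Q x + c + A^T lambda = 0.
Primal feasibility: A x = b.

This gives the KKT block system:
  [ Q   A^T ] [ x     ]   [-c ]
  [ A    0  ] [ lambda ] = [ b ]

Solving the linear system:
  x*      = (0.8182, -2.4545)
  lambda* = (-7.9091)
  f(x*)   = 34.3636

x* = (0.8182, -2.4545), lambda* = (-7.9091)


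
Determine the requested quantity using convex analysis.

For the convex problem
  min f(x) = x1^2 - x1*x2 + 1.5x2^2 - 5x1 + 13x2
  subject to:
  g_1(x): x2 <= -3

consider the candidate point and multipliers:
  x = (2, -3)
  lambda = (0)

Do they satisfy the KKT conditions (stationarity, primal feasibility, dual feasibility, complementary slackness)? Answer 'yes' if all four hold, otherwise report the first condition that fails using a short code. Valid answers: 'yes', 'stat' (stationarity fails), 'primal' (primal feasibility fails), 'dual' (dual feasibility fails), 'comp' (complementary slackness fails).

Gradient of f: grad f(x) = Q x + c = (2, 2)
Constraint values g_i(x) = a_i^T x - b_i:
  g_1((2, -3)) = 0
Stationarity residual: grad f(x) + sum_i lambda_i a_i = (2, 2)
  -> stationarity FAILS
Primal feasibility (all g_i <= 0): OK
Dual feasibility (all lambda_i >= 0): OK
Complementary slackness (lambda_i * g_i(x) = 0 for all i): OK

Verdict: the first failing condition is stationarity -> stat.

stat


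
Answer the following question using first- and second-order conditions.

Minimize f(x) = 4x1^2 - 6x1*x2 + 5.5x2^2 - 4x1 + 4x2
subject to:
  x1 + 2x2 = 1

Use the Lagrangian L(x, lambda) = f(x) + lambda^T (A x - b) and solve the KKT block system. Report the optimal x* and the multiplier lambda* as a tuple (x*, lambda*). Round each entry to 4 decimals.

Form the Lagrangian:
  L(x, lambda) = (1/2) x^T Q x + c^T x + lambda^T (A x - b)
Stationarity (grad_x L = 0): Q x + c + A^T lambda = 0.
Primal feasibility: A x = b.

This gives the KKT block system:
  [ Q   A^T ] [ x     ]   [-c ]
  [ A    0  ] [ lambda ] = [ b ]

Solving the linear system:
  x*      = (0.7015, 0.1493)
  lambda* = (-0.7164)
  f(x*)   = -0.7463

x* = (0.7015, 0.1493), lambda* = (-0.7164)


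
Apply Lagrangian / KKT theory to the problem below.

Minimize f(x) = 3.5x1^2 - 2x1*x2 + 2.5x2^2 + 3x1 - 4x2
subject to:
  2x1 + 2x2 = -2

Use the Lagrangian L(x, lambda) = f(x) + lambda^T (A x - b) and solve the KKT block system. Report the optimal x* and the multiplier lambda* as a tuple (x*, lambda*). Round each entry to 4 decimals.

Form the Lagrangian:
  L(x, lambda) = (1/2) x^T Q x + c^T x + lambda^T (A x - b)
Stationarity (grad_x L = 0): Q x + c + A^T lambda = 0.
Primal feasibility: A x = b.

This gives the KKT block system:
  [ Q   A^T ] [ x     ]   [-c ]
  [ A    0  ] [ lambda ] = [ b ]

Solving the linear system:
  x*      = (-0.875, -0.125)
  lambda* = (1.4375)
  f(x*)   = 0.375

x* = (-0.875, -0.125), lambda* = (1.4375)


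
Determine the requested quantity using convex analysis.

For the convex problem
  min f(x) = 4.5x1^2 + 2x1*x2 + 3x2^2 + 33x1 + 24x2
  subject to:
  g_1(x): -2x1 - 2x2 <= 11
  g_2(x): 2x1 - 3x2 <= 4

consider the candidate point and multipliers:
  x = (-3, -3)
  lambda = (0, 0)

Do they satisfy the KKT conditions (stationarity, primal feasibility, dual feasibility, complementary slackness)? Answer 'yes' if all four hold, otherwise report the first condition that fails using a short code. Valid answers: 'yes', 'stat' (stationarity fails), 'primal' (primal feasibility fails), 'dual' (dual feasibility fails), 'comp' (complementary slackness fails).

Gradient of f: grad f(x) = Q x + c = (0, 0)
Constraint values g_i(x) = a_i^T x - b_i:
  g_1((-3, -3)) = 1
  g_2((-3, -3)) = -1
Stationarity residual: grad f(x) + sum_i lambda_i a_i = (0, 0)
  -> stationarity OK
Primal feasibility (all g_i <= 0): FAILS
Dual feasibility (all lambda_i >= 0): OK
Complementary slackness (lambda_i * g_i(x) = 0 for all i): OK

Verdict: the first failing condition is primal_feasibility -> primal.

primal


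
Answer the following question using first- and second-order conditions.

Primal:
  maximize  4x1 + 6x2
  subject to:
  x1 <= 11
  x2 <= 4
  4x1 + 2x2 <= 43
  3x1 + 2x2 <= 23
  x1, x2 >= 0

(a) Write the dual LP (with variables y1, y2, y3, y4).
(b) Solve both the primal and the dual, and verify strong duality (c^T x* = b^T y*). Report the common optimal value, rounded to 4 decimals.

The standard primal-dual pair for 'max c^T x s.t. A x <= b, x >= 0' is:
  Dual:  min b^T y  s.t.  A^T y >= c,  y >= 0.

So the dual LP is:
  minimize  11y1 + 4y2 + 43y3 + 23y4
  subject to:
    y1 + 4y3 + 3y4 >= 4
    y2 + 2y3 + 2y4 >= 6
    y1, y2, y3, y4 >= 0

Solving the primal: x* = (5, 4).
  primal value c^T x* = 44.
Solving the dual: y* = (0, 3.3333, 0, 1.3333).
  dual value b^T y* = 44.
Strong duality: c^T x* = b^T y*. Confirmed.

44


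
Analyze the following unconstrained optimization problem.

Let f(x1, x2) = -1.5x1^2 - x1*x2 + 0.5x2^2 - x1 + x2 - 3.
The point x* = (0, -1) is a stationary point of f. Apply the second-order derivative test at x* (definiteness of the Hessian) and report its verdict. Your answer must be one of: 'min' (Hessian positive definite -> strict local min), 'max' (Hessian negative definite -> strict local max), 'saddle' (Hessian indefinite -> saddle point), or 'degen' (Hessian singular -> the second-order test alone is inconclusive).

Compute the Hessian H = grad^2 f:
  H = [[-3, -1], [-1, 1]]
Verify stationarity: grad f(x*) = H x* + g = (0, 0).
Eigenvalues of H: -3.2361, 1.2361.
Eigenvalues have mixed signs, so H is indefinite -> x* is a saddle point.

saddle


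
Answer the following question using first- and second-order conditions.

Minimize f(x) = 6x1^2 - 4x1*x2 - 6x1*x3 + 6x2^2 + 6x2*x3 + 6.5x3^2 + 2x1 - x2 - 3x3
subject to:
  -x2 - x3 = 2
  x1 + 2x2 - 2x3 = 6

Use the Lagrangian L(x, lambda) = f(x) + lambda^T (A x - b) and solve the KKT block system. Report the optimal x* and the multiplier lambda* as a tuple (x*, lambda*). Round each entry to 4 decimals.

Form the Lagrangian:
  L(x, lambda) = (1/2) x^T Q x + c^T x + lambda^T (A x - b)
Stationarity (grad_x L = 0): Q x + c + A^T lambda = 0.
Primal feasibility: A x = b.

This gives the KKT block system:
  [ Q   A^T ] [ x     ]   [-c ]
  [ A    0  ] [ lambda ] = [ b ]

Solving the linear system:
  x*      = (-0.7937, 0.6984, -2.6984)
  lambda* = (-17.381, -5.873)
  f(x*)   = 37.9048

x* = (-0.7937, 0.6984, -2.6984), lambda* = (-17.381, -5.873)


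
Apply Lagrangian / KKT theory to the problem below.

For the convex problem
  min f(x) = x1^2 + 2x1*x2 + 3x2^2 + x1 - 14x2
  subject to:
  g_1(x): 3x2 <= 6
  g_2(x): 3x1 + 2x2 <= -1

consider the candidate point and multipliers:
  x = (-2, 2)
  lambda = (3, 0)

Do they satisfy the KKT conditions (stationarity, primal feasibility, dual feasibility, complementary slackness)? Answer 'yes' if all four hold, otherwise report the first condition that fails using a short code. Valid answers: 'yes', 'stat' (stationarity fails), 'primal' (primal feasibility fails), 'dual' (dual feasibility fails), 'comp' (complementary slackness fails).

Gradient of f: grad f(x) = Q x + c = (1, -6)
Constraint values g_i(x) = a_i^T x - b_i:
  g_1((-2, 2)) = 0
  g_2((-2, 2)) = -1
Stationarity residual: grad f(x) + sum_i lambda_i a_i = (1, 3)
  -> stationarity FAILS
Primal feasibility (all g_i <= 0): OK
Dual feasibility (all lambda_i >= 0): OK
Complementary slackness (lambda_i * g_i(x) = 0 for all i): OK

Verdict: the first failing condition is stationarity -> stat.

stat


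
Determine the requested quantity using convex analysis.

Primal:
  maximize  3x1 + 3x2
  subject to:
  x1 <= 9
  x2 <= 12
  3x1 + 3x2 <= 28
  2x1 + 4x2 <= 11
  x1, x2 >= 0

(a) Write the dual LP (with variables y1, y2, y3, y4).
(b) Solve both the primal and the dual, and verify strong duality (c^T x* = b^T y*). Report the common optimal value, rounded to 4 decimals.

The standard primal-dual pair for 'max c^T x s.t. A x <= b, x >= 0' is:
  Dual:  min b^T y  s.t.  A^T y >= c,  y >= 0.

So the dual LP is:
  minimize  9y1 + 12y2 + 28y3 + 11y4
  subject to:
    y1 + 3y3 + 2y4 >= 3
    y2 + 3y3 + 4y4 >= 3
    y1, y2, y3, y4 >= 0

Solving the primal: x* = (5.5, 0).
  primal value c^T x* = 16.5.
Solving the dual: y* = (0, 0, 0, 1.5).
  dual value b^T y* = 16.5.
Strong duality: c^T x* = b^T y*. Confirmed.

16.5


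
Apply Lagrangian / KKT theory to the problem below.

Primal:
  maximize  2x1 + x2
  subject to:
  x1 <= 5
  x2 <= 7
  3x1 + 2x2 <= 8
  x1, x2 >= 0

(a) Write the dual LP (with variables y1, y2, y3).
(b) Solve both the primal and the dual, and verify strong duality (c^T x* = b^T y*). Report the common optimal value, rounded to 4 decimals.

The standard primal-dual pair for 'max c^T x s.t. A x <= b, x >= 0' is:
  Dual:  min b^T y  s.t.  A^T y >= c,  y >= 0.

So the dual LP is:
  minimize  5y1 + 7y2 + 8y3
  subject to:
    y1 + 3y3 >= 2
    y2 + 2y3 >= 1
    y1, y2, y3 >= 0

Solving the primal: x* = (2.6667, 0).
  primal value c^T x* = 5.3333.
Solving the dual: y* = (0, 0, 0.6667).
  dual value b^T y* = 5.3333.
Strong duality: c^T x* = b^T y*. Confirmed.

5.3333


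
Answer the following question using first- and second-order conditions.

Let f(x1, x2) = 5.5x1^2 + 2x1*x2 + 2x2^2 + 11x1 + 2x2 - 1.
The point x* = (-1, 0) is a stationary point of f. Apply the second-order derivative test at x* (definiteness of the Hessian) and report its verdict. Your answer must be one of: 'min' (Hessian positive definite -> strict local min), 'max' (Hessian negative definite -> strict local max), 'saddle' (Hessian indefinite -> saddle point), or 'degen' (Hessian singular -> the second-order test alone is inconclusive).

Compute the Hessian H = grad^2 f:
  H = [[11, 2], [2, 4]]
Verify stationarity: grad f(x*) = H x* + g = (0, 0).
Eigenvalues of H: 3.4689, 11.5311.
Both eigenvalues > 0, so H is positive definite -> x* is a strict local min.

min


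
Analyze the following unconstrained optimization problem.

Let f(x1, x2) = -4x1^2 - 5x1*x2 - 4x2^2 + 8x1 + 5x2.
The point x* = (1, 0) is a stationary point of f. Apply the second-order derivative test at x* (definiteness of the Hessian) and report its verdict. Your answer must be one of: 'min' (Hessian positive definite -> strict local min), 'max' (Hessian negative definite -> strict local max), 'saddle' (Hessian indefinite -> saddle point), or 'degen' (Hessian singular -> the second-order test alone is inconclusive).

Compute the Hessian H = grad^2 f:
  H = [[-8, -5], [-5, -8]]
Verify stationarity: grad f(x*) = H x* + g = (0, 0).
Eigenvalues of H: -13, -3.
Both eigenvalues < 0, so H is negative definite -> x* is a strict local max.

max


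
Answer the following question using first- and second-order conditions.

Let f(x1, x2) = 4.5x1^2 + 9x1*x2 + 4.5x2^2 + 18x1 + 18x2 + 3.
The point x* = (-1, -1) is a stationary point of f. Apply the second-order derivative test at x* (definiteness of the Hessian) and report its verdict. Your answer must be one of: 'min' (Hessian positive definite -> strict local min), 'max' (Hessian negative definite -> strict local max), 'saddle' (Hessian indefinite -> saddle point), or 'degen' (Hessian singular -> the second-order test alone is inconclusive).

Compute the Hessian H = grad^2 f:
  H = [[9, 9], [9, 9]]
Verify stationarity: grad f(x*) = H x* + g = (0, 0).
Eigenvalues of H: 0, 18.
H has a zero eigenvalue (singular; positive semidefinite but not definite), so H is neither positive definite, negative definite, nor indefinite. The second-order test alone is inconclusive -> degen.
(Indeed, f is constant along the null direction of H through x*, so x* is not a strict local extremum.)

degen


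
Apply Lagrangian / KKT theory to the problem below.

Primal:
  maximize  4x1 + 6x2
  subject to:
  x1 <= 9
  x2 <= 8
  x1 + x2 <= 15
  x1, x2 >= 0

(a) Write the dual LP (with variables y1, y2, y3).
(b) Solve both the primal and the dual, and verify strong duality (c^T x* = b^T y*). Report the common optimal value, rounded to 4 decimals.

The standard primal-dual pair for 'max c^T x s.t. A x <= b, x >= 0' is:
  Dual:  min b^T y  s.t.  A^T y >= c,  y >= 0.

So the dual LP is:
  minimize  9y1 + 8y2 + 15y3
  subject to:
    y1 + y3 >= 4
    y2 + y3 >= 6
    y1, y2, y3 >= 0

Solving the primal: x* = (7, 8).
  primal value c^T x* = 76.
Solving the dual: y* = (0, 2, 4).
  dual value b^T y* = 76.
Strong duality: c^T x* = b^T y*. Confirmed.

76


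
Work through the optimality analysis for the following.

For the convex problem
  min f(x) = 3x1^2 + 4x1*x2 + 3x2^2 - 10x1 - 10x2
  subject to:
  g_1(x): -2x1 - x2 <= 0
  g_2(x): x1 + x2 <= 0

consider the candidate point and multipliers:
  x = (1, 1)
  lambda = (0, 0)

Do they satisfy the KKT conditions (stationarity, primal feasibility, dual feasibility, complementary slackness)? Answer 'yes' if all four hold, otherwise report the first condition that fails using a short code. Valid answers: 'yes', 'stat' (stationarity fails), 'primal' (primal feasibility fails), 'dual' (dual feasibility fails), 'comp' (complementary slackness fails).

Gradient of f: grad f(x) = Q x + c = (0, 0)
Constraint values g_i(x) = a_i^T x - b_i:
  g_1((1, 1)) = -3
  g_2((1, 1)) = 2
Stationarity residual: grad f(x) + sum_i lambda_i a_i = (0, 0)
  -> stationarity OK
Primal feasibility (all g_i <= 0): FAILS
Dual feasibility (all lambda_i >= 0): OK
Complementary slackness (lambda_i * g_i(x) = 0 for all i): OK

Verdict: the first failing condition is primal_feasibility -> primal.

primal


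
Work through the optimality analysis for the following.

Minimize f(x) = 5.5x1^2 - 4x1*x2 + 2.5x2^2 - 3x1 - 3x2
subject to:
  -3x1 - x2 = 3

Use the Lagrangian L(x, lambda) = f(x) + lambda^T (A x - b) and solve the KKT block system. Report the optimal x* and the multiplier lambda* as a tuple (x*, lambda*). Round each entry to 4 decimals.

Form the Lagrangian:
  L(x, lambda) = (1/2) x^T Q x + c^T x + lambda^T (A x - b)
Stationarity (grad_x L = 0): Q x + c + A^T lambda = 0.
Primal feasibility: A x = b.

This gives the KKT block system:
  [ Q   A^T ] [ x     ]   [-c ]
  [ A    0  ] [ lambda ] = [ b ]

Solving the linear system:
  x*      = (-0.7875, -0.6375)
  lambda* = (-3.0375)
  f(x*)   = 6.6938

x* = (-0.7875, -0.6375), lambda* = (-3.0375)


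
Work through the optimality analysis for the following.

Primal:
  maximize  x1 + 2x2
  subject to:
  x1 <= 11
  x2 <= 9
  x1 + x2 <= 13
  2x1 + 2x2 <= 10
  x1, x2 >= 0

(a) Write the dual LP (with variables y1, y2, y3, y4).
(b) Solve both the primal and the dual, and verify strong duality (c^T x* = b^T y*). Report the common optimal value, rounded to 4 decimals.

The standard primal-dual pair for 'max c^T x s.t. A x <= b, x >= 0' is:
  Dual:  min b^T y  s.t.  A^T y >= c,  y >= 0.

So the dual LP is:
  minimize  11y1 + 9y2 + 13y3 + 10y4
  subject to:
    y1 + y3 + 2y4 >= 1
    y2 + y3 + 2y4 >= 2
    y1, y2, y3, y4 >= 0

Solving the primal: x* = (0, 5).
  primal value c^T x* = 10.
Solving the dual: y* = (0, 0, 0, 1).
  dual value b^T y* = 10.
Strong duality: c^T x* = b^T y*. Confirmed.

10


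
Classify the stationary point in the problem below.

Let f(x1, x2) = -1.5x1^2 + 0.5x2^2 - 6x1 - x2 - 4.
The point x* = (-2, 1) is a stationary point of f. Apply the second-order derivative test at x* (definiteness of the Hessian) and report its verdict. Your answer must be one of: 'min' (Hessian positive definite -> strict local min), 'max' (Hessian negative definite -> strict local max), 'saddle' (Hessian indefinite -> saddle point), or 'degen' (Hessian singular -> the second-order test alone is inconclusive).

Compute the Hessian H = grad^2 f:
  H = [[-3, 0], [0, 1]]
Verify stationarity: grad f(x*) = H x* + g = (0, 0).
Eigenvalues of H: -3, 1.
Eigenvalues have mixed signs, so H is indefinite -> x* is a saddle point.

saddle


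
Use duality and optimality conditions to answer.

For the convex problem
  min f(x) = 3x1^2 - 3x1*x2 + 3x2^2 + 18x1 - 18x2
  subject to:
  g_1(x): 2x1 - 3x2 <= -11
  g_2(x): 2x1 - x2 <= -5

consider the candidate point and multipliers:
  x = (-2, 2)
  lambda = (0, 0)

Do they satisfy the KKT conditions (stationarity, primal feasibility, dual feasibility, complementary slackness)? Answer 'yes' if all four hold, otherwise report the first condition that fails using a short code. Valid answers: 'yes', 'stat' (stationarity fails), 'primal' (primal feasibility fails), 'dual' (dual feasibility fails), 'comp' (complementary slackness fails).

Gradient of f: grad f(x) = Q x + c = (0, 0)
Constraint values g_i(x) = a_i^T x - b_i:
  g_1((-2, 2)) = 1
  g_2((-2, 2)) = -1
Stationarity residual: grad f(x) + sum_i lambda_i a_i = (0, 0)
  -> stationarity OK
Primal feasibility (all g_i <= 0): FAILS
Dual feasibility (all lambda_i >= 0): OK
Complementary slackness (lambda_i * g_i(x) = 0 for all i): OK

Verdict: the first failing condition is primal_feasibility -> primal.

primal


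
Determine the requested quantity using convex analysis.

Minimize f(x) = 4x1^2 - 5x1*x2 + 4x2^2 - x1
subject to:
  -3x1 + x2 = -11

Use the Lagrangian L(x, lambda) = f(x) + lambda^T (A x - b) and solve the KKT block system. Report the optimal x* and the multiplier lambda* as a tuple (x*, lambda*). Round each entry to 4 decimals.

Form the Lagrangian:
  L(x, lambda) = (1/2) x^T Q x + c^T x + lambda^T (A x - b)
Stationarity (grad_x L = 0): Q x + c + A^T lambda = 0.
Primal feasibility: A x = b.

This gives the KKT block system:
  [ Q   A^T ] [ x     ]   [-c ]
  [ A    0  ] [ lambda ] = [ b ]

Solving the linear system:
  x*      = (4.2, 1.6)
  lambda* = (8.2)
  f(x*)   = 43

x* = (4.2, 1.6), lambda* = (8.2)


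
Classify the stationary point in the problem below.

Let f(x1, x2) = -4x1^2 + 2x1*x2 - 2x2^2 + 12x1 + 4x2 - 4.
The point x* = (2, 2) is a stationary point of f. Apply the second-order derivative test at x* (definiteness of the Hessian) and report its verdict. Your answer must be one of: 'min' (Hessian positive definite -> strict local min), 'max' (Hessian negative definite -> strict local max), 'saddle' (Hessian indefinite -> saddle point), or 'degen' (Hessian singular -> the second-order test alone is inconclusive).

Compute the Hessian H = grad^2 f:
  H = [[-8, 2], [2, -4]]
Verify stationarity: grad f(x*) = H x* + g = (0, 0).
Eigenvalues of H: -8.8284, -3.1716.
Both eigenvalues < 0, so H is negative definite -> x* is a strict local max.

max


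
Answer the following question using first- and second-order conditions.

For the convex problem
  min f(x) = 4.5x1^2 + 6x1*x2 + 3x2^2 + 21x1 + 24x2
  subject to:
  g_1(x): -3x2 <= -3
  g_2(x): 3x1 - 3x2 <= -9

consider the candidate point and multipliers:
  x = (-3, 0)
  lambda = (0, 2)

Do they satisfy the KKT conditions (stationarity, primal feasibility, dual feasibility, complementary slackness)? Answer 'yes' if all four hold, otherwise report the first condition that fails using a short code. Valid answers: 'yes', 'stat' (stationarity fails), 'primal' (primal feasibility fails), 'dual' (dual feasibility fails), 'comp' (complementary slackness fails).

Gradient of f: grad f(x) = Q x + c = (-6, 6)
Constraint values g_i(x) = a_i^T x - b_i:
  g_1((-3, 0)) = 3
  g_2((-3, 0)) = 0
Stationarity residual: grad f(x) + sum_i lambda_i a_i = (0, 0)
  -> stationarity OK
Primal feasibility (all g_i <= 0): FAILS
Dual feasibility (all lambda_i >= 0): OK
Complementary slackness (lambda_i * g_i(x) = 0 for all i): OK

Verdict: the first failing condition is primal_feasibility -> primal.

primal


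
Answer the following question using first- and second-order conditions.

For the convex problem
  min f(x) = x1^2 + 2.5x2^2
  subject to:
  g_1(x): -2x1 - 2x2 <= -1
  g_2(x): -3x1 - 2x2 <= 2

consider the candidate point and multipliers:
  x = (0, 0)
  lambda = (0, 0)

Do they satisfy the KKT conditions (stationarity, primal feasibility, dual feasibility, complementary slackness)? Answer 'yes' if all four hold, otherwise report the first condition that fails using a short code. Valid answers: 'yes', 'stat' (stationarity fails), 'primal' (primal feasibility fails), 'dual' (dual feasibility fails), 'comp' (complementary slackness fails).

Gradient of f: grad f(x) = Q x + c = (0, 0)
Constraint values g_i(x) = a_i^T x - b_i:
  g_1((0, 0)) = 1
  g_2((0, 0)) = -2
Stationarity residual: grad f(x) + sum_i lambda_i a_i = (0, 0)
  -> stationarity OK
Primal feasibility (all g_i <= 0): FAILS
Dual feasibility (all lambda_i >= 0): OK
Complementary slackness (lambda_i * g_i(x) = 0 for all i): OK

Verdict: the first failing condition is primal_feasibility -> primal.

primal


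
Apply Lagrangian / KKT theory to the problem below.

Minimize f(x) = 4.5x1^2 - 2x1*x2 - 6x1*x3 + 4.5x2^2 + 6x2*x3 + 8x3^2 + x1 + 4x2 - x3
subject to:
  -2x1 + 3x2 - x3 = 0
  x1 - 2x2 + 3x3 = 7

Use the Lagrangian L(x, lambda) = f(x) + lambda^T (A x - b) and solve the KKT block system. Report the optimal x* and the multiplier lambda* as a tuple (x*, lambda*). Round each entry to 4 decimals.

Form the Lagrangian:
  L(x, lambda) = (1/2) x^T Q x + c^T x + lambda^T (A x - b)
Stationarity (grad_x L = 0): Q x + c + A^T lambda = 0.
Primal feasibility: A x = b.

This gives the KKT block system:
  [ Q   A^T ] [ x     ]   [-c ]
  [ A    0  ] [ lambda ] = [ b ]

Solving the linear system:
  x*      = (-1.0135, 0.2761, 2.8552)
  lambda* = (-25.9672, -26.1293)
  f(x*)   = 90.0705

x* = (-1.0135, 0.2761, 2.8552), lambda* = (-25.9672, -26.1293)


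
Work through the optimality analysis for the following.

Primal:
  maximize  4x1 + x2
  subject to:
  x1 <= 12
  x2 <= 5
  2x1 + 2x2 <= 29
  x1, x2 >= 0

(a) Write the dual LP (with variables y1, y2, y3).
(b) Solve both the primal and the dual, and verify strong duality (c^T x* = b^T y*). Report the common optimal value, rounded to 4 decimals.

The standard primal-dual pair for 'max c^T x s.t. A x <= b, x >= 0' is:
  Dual:  min b^T y  s.t.  A^T y >= c,  y >= 0.

So the dual LP is:
  minimize  12y1 + 5y2 + 29y3
  subject to:
    y1 + 2y3 >= 4
    y2 + 2y3 >= 1
    y1, y2, y3 >= 0

Solving the primal: x* = (12, 2.5).
  primal value c^T x* = 50.5.
Solving the dual: y* = (3, 0, 0.5).
  dual value b^T y* = 50.5.
Strong duality: c^T x* = b^T y*. Confirmed.

50.5


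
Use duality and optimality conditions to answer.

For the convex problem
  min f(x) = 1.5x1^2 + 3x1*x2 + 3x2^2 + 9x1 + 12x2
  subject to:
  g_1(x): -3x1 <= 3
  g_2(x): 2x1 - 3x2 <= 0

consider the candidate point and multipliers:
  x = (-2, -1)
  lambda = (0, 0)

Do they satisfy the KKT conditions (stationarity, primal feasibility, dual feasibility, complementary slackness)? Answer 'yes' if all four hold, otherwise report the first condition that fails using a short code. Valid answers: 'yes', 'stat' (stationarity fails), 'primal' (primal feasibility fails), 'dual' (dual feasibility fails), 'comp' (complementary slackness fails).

Gradient of f: grad f(x) = Q x + c = (0, 0)
Constraint values g_i(x) = a_i^T x - b_i:
  g_1((-2, -1)) = 3
  g_2((-2, -1)) = -1
Stationarity residual: grad f(x) + sum_i lambda_i a_i = (0, 0)
  -> stationarity OK
Primal feasibility (all g_i <= 0): FAILS
Dual feasibility (all lambda_i >= 0): OK
Complementary slackness (lambda_i * g_i(x) = 0 for all i): OK

Verdict: the first failing condition is primal_feasibility -> primal.

primal


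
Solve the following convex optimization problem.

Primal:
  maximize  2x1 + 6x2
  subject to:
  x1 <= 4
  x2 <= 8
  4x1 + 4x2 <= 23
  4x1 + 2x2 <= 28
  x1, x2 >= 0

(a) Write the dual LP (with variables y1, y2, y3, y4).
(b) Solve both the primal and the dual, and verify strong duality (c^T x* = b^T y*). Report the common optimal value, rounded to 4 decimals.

The standard primal-dual pair for 'max c^T x s.t. A x <= b, x >= 0' is:
  Dual:  min b^T y  s.t.  A^T y >= c,  y >= 0.

So the dual LP is:
  minimize  4y1 + 8y2 + 23y3 + 28y4
  subject to:
    y1 + 4y3 + 4y4 >= 2
    y2 + 4y3 + 2y4 >= 6
    y1, y2, y3, y4 >= 0

Solving the primal: x* = (0, 5.75).
  primal value c^T x* = 34.5.
Solving the dual: y* = (0, 0, 1.5, 0).
  dual value b^T y* = 34.5.
Strong duality: c^T x* = b^T y*. Confirmed.

34.5


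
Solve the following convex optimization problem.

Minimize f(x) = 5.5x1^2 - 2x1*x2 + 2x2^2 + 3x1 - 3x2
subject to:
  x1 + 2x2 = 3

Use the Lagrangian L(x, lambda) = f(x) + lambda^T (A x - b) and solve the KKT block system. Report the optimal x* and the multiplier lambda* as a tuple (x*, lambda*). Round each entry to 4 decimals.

Form the Lagrangian:
  L(x, lambda) = (1/2) x^T Q x + c^T x + lambda^T (A x - b)
Stationarity (grad_x L = 0): Q x + c + A^T lambda = 0.
Primal feasibility: A x = b.

This gives the KKT block system:
  [ Q   A^T ] [ x     ]   [-c ]
  [ A    0  ] [ lambda ] = [ b ]

Solving the linear system:
  x*      = (0.1071, 1.4464)
  lambda* = (-1.2857)
  f(x*)   = -0.0804

x* = (0.1071, 1.4464), lambda* = (-1.2857)


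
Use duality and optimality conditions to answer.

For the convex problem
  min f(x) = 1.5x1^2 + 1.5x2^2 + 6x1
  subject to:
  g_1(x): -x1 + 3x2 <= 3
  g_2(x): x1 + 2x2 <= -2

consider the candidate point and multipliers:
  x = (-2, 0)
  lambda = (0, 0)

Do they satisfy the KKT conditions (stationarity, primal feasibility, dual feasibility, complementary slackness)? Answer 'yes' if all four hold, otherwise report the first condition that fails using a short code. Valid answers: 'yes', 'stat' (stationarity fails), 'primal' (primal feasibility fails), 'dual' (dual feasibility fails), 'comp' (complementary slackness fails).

Gradient of f: grad f(x) = Q x + c = (0, 0)
Constraint values g_i(x) = a_i^T x - b_i:
  g_1((-2, 0)) = -1
  g_2((-2, 0)) = 0
Stationarity residual: grad f(x) + sum_i lambda_i a_i = (0, 0)
  -> stationarity OK
Primal feasibility (all g_i <= 0): OK
Dual feasibility (all lambda_i >= 0): OK
Complementary slackness (lambda_i * g_i(x) = 0 for all i): OK

Verdict: yes, KKT holds.

yes


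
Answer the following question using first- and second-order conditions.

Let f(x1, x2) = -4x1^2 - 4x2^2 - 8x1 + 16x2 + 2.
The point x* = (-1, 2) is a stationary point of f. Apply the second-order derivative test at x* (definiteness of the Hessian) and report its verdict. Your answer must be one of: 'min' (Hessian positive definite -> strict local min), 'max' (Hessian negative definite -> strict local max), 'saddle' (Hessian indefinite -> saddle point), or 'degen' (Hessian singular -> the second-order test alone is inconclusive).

Compute the Hessian H = grad^2 f:
  H = [[-8, 0], [0, -8]]
Verify stationarity: grad f(x*) = H x* + g = (0, 0).
Eigenvalues of H: -8, -8.
Both eigenvalues < 0, so H is negative definite -> x* is a strict local max.

max


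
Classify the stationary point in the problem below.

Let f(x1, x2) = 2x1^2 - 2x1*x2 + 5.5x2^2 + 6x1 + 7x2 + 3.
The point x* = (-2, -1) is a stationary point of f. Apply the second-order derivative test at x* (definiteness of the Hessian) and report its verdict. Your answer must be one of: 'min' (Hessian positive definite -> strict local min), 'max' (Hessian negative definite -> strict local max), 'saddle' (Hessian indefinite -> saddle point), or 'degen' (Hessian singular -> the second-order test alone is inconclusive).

Compute the Hessian H = grad^2 f:
  H = [[4, -2], [-2, 11]]
Verify stationarity: grad f(x*) = H x* + g = (0, 0).
Eigenvalues of H: 3.4689, 11.5311.
Both eigenvalues > 0, so H is positive definite -> x* is a strict local min.

min


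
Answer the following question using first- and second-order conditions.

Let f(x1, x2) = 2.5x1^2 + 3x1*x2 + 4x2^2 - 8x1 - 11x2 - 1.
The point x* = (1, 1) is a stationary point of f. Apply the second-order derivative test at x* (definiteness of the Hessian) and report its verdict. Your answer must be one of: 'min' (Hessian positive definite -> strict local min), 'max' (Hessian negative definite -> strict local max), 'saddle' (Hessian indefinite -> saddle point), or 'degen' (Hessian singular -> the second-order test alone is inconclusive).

Compute the Hessian H = grad^2 f:
  H = [[5, 3], [3, 8]]
Verify stationarity: grad f(x*) = H x* + g = (0, 0).
Eigenvalues of H: 3.1459, 9.8541.
Both eigenvalues > 0, so H is positive definite -> x* is a strict local min.

min


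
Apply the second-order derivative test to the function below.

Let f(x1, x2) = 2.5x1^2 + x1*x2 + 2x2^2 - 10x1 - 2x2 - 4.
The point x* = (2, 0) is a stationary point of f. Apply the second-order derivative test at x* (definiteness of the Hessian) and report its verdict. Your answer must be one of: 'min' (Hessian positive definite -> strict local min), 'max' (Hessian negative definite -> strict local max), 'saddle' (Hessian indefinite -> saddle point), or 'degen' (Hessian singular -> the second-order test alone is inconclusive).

Compute the Hessian H = grad^2 f:
  H = [[5, 1], [1, 4]]
Verify stationarity: grad f(x*) = H x* + g = (0, 0).
Eigenvalues of H: 3.382, 5.618.
Both eigenvalues > 0, so H is positive definite -> x* is a strict local min.

min


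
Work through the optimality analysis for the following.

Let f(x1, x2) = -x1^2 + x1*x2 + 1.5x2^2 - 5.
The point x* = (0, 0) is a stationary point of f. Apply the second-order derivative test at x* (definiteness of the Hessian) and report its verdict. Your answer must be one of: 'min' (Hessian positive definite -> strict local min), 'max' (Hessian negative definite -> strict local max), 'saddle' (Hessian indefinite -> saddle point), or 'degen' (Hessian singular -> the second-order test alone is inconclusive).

Compute the Hessian H = grad^2 f:
  H = [[-2, 1], [1, 3]]
Verify stationarity: grad f(x*) = H x* + g = (0, 0).
Eigenvalues of H: -2.1926, 3.1926.
Eigenvalues have mixed signs, so H is indefinite -> x* is a saddle point.

saddle


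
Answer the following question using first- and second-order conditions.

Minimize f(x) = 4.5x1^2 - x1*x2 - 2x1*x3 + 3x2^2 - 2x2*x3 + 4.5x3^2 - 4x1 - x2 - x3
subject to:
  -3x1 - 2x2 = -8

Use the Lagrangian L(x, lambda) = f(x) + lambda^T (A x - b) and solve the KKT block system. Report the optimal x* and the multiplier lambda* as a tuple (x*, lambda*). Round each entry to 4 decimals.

Form the Lagrangian:
  L(x, lambda) = (1/2) x^T Q x + c^T x + lambda^T (A x - b)
Stationarity (grad_x L = 0): Q x + c + A^T lambda = 0.
Primal feasibility: A x = b.

This gives the KKT block system:
  [ Q   A^T ] [ x     ]   [-c ]
  [ A    0  ] [ lambda ] = [ b ]

Solving the linear system:
  x*      = (1.6346, 1.5481, 0.8184)
  lambda* = (2.5088)
  f(x*)   = 5.5826

x* = (1.6346, 1.5481, 0.8184), lambda* = (2.5088)


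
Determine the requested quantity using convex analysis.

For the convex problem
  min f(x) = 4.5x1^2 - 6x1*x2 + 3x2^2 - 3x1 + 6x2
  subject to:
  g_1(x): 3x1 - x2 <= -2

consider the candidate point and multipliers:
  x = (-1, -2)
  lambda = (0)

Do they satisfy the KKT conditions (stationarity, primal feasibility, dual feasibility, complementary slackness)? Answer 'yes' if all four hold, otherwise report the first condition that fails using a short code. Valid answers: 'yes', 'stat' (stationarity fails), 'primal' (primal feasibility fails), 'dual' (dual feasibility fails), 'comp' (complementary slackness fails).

Gradient of f: grad f(x) = Q x + c = (0, 0)
Constraint values g_i(x) = a_i^T x - b_i:
  g_1((-1, -2)) = 1
Stationarity residual: grad f(x) + sum_i lambda_i a_i = (0, 0)
  -> stationarity OK
Primal feasibility (all g_i <= 0): FAILS
Dual feasibility (all lambda_i >= 0): OK
Complementary slackness (lambda_i * g_i(x) = 0 for all i): OK

Verdict: the first failing condition is primal_feasibility -> primal.

primal


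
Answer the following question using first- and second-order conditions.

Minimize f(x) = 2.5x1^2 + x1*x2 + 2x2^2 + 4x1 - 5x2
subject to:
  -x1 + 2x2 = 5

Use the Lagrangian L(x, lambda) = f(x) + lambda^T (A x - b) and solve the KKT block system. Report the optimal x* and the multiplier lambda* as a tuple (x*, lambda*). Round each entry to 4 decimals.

Form the Lagrangian:
  L(x, lambda) = (1/2) x^T Q x + c^T x + lambda^T (A x - b)
Stationarity (grad_x L = 0): Q x + c + A^T lambda = 0.
Primal feasibility: A x = b.

This gives the KKT block system:
  [ Q   A^T ] [ x     ]   [-c ]
  [ A    0  ] [ lambda ] = [ b ]

Solving the linear system:
  x*      = (-1.2857, 1.8571)
  lambda* = (-0.5714)
  f(x*)   = -5.7857

x* = (-1.2857, 1.8571), lambda* = (-0.5714)


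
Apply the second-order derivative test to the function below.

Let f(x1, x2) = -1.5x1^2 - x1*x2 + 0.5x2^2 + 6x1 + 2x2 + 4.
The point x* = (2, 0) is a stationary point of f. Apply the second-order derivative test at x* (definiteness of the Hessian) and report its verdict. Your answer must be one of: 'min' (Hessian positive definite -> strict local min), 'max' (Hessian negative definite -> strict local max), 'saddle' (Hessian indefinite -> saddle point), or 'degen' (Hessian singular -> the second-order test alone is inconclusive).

Compute the Hessian H = grad^2 f:
  H = [[-3, -1], [-1, 1]]
Verify stationarity: grad f(x*) = H x* + g = (0, 0).
Eigenvalues of H: -3.2361, 1.2361.
Eigenvalues have mixed signs, so H is indefinite -> x* is a saddle point.

saddle
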